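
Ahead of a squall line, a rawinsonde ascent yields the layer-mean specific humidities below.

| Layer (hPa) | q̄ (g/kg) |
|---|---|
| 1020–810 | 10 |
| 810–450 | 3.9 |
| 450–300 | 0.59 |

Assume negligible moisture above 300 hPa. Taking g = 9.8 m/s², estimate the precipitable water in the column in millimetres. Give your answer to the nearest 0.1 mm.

Precipitable water is the column-integrated vapour mass per unit area: PW = (1/g) Σ q̄ Δp, with q in kg/kg and Δp in Pa (1 kg/m² of water = 1 mm).
Layer 1020–810 hPa: Δp = 210 hPa = 21000 Pa, q̄ = 0.01 kg/kg → 0.01 × 21000 / 9.8 = 21.43 mm
Layer 810–450 hPa: Δp = 360 hPa = 36000 Pa, q̄ = 0.0039 kg/kg → 0.0039 × 36000 / 9.8 = 14.33 mm
Layer 450–300 hPa: Δp = 150 hPa = 15000 Pa, q̄ = 0.00059 kg/kg → 0.00059 × 15000 / 9.8 = 0.90 mm
PW = 21.43 + 14.33 + 0.90 = 36.66 ≈ 36.7 mm.

PW ≈ 36.7 mm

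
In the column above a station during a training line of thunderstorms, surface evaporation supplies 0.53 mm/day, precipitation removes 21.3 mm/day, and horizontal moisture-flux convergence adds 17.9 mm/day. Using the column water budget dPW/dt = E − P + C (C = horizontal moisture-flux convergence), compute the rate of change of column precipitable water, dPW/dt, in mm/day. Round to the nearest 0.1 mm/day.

dPW/dt = E − P + C = 0.53 − 21.3 + (17.9) = -2.9 mm/day.

dPW/dt ≈ -2.9 mm/day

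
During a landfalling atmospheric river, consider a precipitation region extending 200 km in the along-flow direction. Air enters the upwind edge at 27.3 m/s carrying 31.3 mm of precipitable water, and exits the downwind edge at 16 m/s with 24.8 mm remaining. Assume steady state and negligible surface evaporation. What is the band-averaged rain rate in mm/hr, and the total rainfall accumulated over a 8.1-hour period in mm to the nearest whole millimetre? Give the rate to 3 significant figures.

R ≈ 8.24 mm/hr; total ≈ 67 mm

Column moisture flux per unit crosswind length is F = V × PW.
Inflow: F_in = 27.3 × 31.3 = 854.49 mm·m/s
Outflow: F_out = 16 × 24.8 = 396.8 mm·m/s
Steady-state rate R = (F_in − F_out)/L = (854.49 − 396.8) / 200000 m = 2.288e-03 mm/s.
R = 2.288e-03 × 3600 = 8.24 mm/hr.
Over 8.1 h: total = 8.24 × 8.1 = 66.744 ≈ 67 mm.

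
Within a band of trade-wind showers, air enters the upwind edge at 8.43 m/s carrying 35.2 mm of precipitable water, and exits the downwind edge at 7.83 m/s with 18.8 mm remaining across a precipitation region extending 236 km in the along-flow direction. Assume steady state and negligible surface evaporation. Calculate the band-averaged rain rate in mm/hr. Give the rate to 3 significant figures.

R ≈ 2.28 mm/hr

Column moisture flux per unit crosswind length is F = V × PW.
Inflow: F_in = 8.43 × 35.2 = 296.736 mm·m/s
Outflow: F_out = 7.83 × 18.8 = 147.204 mm·m/s
Steady-state rate R = (F_in − F_out)/L = (296.736 − 147.204) / 236000 m = 6.336e-04 mm/s.
R = 6.336e-04 × 3600 = 2.28 mm/hr.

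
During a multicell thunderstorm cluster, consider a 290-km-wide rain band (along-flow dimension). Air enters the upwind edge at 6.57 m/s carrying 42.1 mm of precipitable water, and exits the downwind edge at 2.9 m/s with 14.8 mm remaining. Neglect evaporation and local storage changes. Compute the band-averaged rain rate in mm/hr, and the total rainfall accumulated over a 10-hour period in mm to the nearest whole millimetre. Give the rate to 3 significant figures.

R ≈ 2.90 mm/hr; total ≈ 29 mm

Column moisture flux per unit crosswind length is F = V × PW.
Inflow: F_in = 6.57 × 42.1 = 276.597 mm·m/s
Outflow: F_out = 2.9 × 14.8 = 42.92 mm·m/s
Steady-state rate R = (F_in − F_out)/L = (276.597 − 42.92) / 290000 m = 8.058e-04 mm/s.
R = 8.058e-04 × 3600 = 2.90 mm/hr.
Over 10 h: total = 2.90 × 10 = 29 mm.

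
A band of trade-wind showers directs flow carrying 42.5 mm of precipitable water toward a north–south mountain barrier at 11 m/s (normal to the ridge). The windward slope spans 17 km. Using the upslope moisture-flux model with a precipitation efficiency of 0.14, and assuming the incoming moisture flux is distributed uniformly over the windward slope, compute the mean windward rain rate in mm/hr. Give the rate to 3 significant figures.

R ≈ 13.9 mm/hr

Incoming column moisture flux per unit ridge length: F = V × PW = 11 × 42.5 = 467.5 mm·m/s.
Spread over the 17 km slope with efficiency ε = 0.14: R = ε·F/W = 0.14 × 467.5 / 17000 m = 3.850e-03 mm/s.
R = 3.850e-03 × 3600 = 13.9 mm/hr.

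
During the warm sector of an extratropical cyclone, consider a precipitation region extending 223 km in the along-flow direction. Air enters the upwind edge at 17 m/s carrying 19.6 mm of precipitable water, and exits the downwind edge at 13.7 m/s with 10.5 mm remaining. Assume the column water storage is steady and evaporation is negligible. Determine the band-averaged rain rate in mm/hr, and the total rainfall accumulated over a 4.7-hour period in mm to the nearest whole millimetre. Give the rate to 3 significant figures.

Column moisture flux per unit crosswind length is F = V × PW.
Inflow: F_in = 17 × 19.6 = 333.2 mm·m/s
Outflow: F_out = 13.7 × 10.5 = 143.85 mm·m/s
Steady-state rate R = (F_in − F_out)/L = (333.2 − 143.85) / 223000 m = 8.491e-04 mm/s.
R = 8.491e-04 × 3600 = 3.06 mm/hr.
Over 4.7 h: total = 3.06 × 4.7 = 14.382 ≈ 14 mm.

R ≈ 3.06 mm/hr; total ≈ 14 mm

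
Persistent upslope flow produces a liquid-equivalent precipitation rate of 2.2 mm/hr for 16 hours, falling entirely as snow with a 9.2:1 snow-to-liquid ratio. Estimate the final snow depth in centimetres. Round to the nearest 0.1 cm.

Liquid-equivalent depth = 2.2 × 16 = 35.2 mm.
Snow depth = 35.2 mm × 9.2 = 323.84 mm = 32.4 cm.

snow depth ≈ 32.4 cm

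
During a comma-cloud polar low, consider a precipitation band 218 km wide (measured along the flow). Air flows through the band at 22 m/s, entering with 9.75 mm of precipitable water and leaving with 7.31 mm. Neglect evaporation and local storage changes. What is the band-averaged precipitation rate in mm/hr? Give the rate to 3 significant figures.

Column moisture flux per unit crosswind length is F = V × PW.
Inflow: F_in = 22 × 9.75 = 214.5 mm·m/s
Outflow: F_out = 22 × 7.31 = 160.82 mm·m/s
Steady-state rate R = (F_in − F_out)/L = (214.5 − 160.82) / 218000 m = 2.462e-04 mm/s.
R = 2.462e-04 × 3600 = 0.886 mm/hr.

R ≈ 0.886 mm/hr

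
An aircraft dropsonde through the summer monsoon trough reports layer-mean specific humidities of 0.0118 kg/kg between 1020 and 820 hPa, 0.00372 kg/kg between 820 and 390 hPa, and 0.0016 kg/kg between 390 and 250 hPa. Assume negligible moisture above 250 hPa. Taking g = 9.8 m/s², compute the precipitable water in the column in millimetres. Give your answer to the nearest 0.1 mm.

PW ≈ 42.7 mm

Precipitable water is the column-integrated vapour mass per unit area: PW = (1/g) Σ q̄ Δp, with q in kg/kg and Δp in Pa (1 kg/m² of water = 1 mm).
Layer 1020–820 hPa: Δp = 200 hPa = 20000 Pa, q̄ = 0.0118 kg/kg → 0.0118 × 20000 / 9.8 = 24.08 mm
Layer 820–390 hPa: Δp = 430 hPa = 43000 Pa, q̄ = 0.00372 kg/kg → 0.00372 × 43000 / 9.8 = 16.32 mm
Layer 390–250 hPa: Δp = 140 hPa = 14000 Pa, q̄ = 0.0016 kg/kg → 0.0016 × 14000 / 9.8 = 2.29 mm
PW = 24.08 + 16.32 + 2.29 = 42.69 ≈ 42.7 mm.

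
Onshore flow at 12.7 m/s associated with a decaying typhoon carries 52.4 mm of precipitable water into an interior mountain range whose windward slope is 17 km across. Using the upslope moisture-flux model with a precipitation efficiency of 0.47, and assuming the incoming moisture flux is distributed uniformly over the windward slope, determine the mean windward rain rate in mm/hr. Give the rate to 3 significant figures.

R ≈ 66.2 mm/hr

Incoming column moisture flux per unit ridge length: F = V × PW = 12.7 × 52.4 = 665.48 mm·m/s.
Spread over the 17 km slope with efficiency ε = 0.47: R = ε·F/W = 0.47 × 665.48 / 17000 m = 1.840e-02 mm/s.
R = 1.840e-02 × 3600 = 66.2 mm/hr.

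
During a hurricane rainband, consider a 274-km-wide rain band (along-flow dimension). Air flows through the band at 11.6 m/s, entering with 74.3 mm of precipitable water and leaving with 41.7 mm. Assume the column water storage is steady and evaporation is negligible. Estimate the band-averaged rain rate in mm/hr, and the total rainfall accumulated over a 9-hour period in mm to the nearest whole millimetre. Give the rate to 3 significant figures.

R ≈ 4.97 mm/hr; total ≈ 45 mm

Column moisture flux per unit crosswind length is F = V × PW.
Inflow: F_in = 11.6 × 74.3 = 861.88 mm·m/s
Outflow: F_out = 11.6 × 41.7 = 483.72 mm·m/s
Steady-state rate R = (F_in − F_out)/L = (861.88 − 483.72) / 274000 m = 1.380e-03 mm/s.
R = 1.380e-03 × 3600 = 4.97 mm/hr.
Over 9 h: total = 4.97 × 9 = 44.73 ≈ 45 mm.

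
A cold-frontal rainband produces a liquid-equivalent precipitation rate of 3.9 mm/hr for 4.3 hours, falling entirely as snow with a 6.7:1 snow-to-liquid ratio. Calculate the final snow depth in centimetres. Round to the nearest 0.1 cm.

Liquid-equivalent depth = 3.9 × 4.3 = 16.77 mm.
Snow depth = 16.77 mm × 6.7 = 112.359 mm = 11.2 cm.

snow depth ≈ 11.2 cm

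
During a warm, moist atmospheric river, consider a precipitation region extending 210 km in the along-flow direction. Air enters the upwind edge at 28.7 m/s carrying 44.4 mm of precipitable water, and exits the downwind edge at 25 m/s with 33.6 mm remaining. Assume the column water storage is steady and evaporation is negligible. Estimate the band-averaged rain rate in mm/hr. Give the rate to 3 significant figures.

R ≈ 7.44 mm/hr

Column moisture flux per unit crosswind length is F = V × PW.
Inflow: F_in = 28.7 × 44.4 = 1274.28 mm·m/s
Outflow: F_out = 25 × 33.6 = 840 mm·m/s
Steady-state rate R = (F_in − F_out)/L = (1274.28 − 840) / 210000 m = 2.068e-03 mm/s.
R = 2.068e-03 × 3600 = 7.44 mm/hr.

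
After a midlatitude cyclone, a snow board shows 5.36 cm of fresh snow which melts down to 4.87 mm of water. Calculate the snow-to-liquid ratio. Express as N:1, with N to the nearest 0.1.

ratio ≈ 11.0

Ratio = snow depth / SWE = 53.6 mm / 4.87 mm = 11.0, i.e. 11.0:1.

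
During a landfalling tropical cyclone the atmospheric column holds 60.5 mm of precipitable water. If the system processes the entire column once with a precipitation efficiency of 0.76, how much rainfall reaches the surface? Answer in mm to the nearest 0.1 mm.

rainfall ≈ 46.0 mm

Rainfall = ε × PW = 0.76 × 60.5 = 46.0 mm.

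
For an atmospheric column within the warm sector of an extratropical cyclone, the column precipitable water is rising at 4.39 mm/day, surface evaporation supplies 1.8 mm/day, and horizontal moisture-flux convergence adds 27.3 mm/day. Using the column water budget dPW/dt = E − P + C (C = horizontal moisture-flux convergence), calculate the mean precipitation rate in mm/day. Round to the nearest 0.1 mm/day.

dPW/dt = +4.39 mm/day.
P = E + C − dPW/dt = 1.8 + (27.3) − (+4.39) = 24.7 mm/day.

P ≈ 24.7 mm/day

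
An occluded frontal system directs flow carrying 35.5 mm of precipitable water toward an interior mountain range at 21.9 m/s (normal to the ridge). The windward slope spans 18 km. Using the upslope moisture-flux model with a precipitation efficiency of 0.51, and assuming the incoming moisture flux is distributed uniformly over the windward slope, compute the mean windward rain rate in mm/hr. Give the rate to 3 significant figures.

Incoming column moisture flux per unit ridge length: F = V × PW = 21.9 × 35.5 = 777.45 mm·m/s.
Spread over the 18 km slope with efficiency ε = 0.51: R = ε·F/W = 0.51 × 777.45 / 18000 m = 2.203e-02 mm/s.
R = 2.203e-02 × 3600 = 79.3 mm/hr.

R ≈ 79.3 mm/hr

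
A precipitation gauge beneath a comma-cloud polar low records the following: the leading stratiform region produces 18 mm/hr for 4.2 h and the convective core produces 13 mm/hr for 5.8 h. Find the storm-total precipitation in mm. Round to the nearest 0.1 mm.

total ≈ 151.0 mm

Total = Σ Rᵢ Δtᵢ = 18 × 4.2 + 13 × 5.8
      = 75.6 + 75.4 = 151.0 mm.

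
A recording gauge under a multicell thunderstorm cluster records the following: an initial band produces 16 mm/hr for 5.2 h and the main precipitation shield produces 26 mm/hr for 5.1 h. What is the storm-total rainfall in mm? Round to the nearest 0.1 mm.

total ≈ 215.8 mm

Total = Σ Rᵢ Δtᵢ = 16 × 5.2 + 26 × 5.1
      = 83.2 + 132.6 = 215.8 mm.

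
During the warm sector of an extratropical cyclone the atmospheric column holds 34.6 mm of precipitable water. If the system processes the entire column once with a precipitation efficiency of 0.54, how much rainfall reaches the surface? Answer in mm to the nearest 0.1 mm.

rainfall ≈ 18.7 mm

Rainfall = ε × PW = 0.54 × 34.6 = 18.7 mm.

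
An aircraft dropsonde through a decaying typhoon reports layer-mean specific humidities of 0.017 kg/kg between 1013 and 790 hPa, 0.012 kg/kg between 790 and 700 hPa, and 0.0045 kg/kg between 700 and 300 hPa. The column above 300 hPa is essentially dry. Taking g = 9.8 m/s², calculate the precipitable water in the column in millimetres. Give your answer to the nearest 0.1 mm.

PW ≈ 68.1 mm

Precipitable water is the column-integrated vapour mass per unit area: PW = (1/g) Σ q̄ Δp, with q in kg/kg and Δp in Pa (1 kg/m² of water = 1 mm).
Layer 1013–790 hPa: Δp = 223 hPa = 22300 Pa, q̄ = 0.017 kg/kg → 0.017 × 22300 / 9.8 = 38.68 mm
Layer 790–700 hPa: Δp = 90 hPa = 9000 Pa, q̄ = 0.012 kg/kg → 0.012 × 9000 / 9.8 = 11.02 mm
Layer 700–300 hPa: Δp = 400 hPa = 40000 Pa, q̄ = 0.0045 kg/kg → 0.0045 × 40000 / 9.8 = 18.37 mm
PW = 38.68 + 11.02 + 18.37 = 68.07 ≈ 68.1 mm.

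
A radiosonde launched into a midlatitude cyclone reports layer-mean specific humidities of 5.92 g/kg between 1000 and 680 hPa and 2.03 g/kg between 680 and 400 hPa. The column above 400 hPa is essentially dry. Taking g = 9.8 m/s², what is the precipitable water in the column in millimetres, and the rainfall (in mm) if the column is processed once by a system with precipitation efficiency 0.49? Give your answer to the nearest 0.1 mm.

Precipitable water is the column-integrated vapour mass per unit area: PW = (1/g) Σ q̄ Δp, with q in kg/kg and Δp in Pa (1 kg/m² of water = 1 mm).
Layer 1000–680 hPa: Δp = 320 hPa = 32000 Pa, q̄ = 0.00592 kg/kg → 0.00592 × 32000 / 9.8 = 19.33 mm
Layer 680–400 hPa: Δp = 280 hPa = 28000 Pa, q̄ = 0.00203 kg/kg → 0.00203 × 28000 / 9.8 = 5.80 mm
PW = 19.33 + 5.80 = 25.13 ≈ 25.1 mm.
Rainfall = ε × PW = 0.49 × 25.1 = 12.3 mm.

PW ≈ 25.1 mm; rainfall ≈ 12.3 mm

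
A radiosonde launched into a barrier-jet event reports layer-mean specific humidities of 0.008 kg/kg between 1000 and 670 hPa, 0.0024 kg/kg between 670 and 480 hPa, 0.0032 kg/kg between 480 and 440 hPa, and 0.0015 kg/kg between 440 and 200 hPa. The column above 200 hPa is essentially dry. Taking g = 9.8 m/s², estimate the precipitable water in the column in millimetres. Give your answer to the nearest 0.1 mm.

PW ≈ 36.6 mm

Precipitable water is the column-integrated vapour mass per unit area: PW = (1/g) Σ q̄ Δp, with q in kg/kg and Δp in Pa (1 kg/m² of water = 1 mm).
Layer 1000–670 hPa: Δp = 330 hPa = 33000 Pa, q̄ = 0.008 kg/kg → 0.008 × 33000 / 9.8 = 26.94 mm
Layer 670–480 hPa: Δp = 190 hPa = 19000 Pa, q̄ = 0.0024 kg/kg → 0.0024 × 19000 / 9.8 = 4.65 mm
Layer 480–440 hPa: Δp = 40 hPa = 4000 Pa, q̄ = 0.0032 kg/kg → 0.0032 × 4000 / 9.8 = 1.31 mm
Layer 440–200 hPa: Δp = 240 hPa = 24000 Pa, q̄ = 0.0015 kg/kg → 0.0015 × 24000 / 9.8 = 3.67 mm
PW = 26.94 + 4.65 + 1.31 + 3.67 = 36.57 ≈ 36.6 mm.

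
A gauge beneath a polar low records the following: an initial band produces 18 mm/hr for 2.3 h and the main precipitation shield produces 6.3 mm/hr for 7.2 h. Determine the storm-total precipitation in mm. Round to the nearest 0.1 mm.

total ≈ 86.8 mm

Total = Σ Rᵢ Δtᵢ = 18 × 2.3 + 6.3 × 7.2
      = 41.4 + 45.36 = 86.8 mm.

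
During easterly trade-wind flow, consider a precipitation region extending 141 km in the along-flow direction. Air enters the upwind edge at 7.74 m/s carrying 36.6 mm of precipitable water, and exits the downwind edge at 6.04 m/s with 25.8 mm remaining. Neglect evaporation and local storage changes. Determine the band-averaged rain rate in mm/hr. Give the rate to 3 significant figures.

R ≈ 3.25 mm/hr

Column moisture flux per unit crosswind length is F = V × PW.
Inflow: F_in = 7.74 × 36.6 = 283.284 mm·m/s
Outflow: F_out = 6.04 × 25.8 = 155.832 mm·m/s
Steady-state rate R = (F_in − F_out)/L = (283.284 − 155.832) / 141000 m = 9.039e-04 mm/s.
R = 9.039e-04 × 3600 = 3.25 mm/hr.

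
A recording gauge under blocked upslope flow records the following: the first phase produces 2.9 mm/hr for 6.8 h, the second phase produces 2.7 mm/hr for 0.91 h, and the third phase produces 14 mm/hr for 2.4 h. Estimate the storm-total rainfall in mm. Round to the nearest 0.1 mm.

total ≈ 55.8 mm

Total = Σ Rᵢ Δtᵢ = 2.9 × 6.8 + 2.7 × 0.91 + 14 × 2.4
      = 19.72 + 2.457 + 33.6 = 55.8 mm.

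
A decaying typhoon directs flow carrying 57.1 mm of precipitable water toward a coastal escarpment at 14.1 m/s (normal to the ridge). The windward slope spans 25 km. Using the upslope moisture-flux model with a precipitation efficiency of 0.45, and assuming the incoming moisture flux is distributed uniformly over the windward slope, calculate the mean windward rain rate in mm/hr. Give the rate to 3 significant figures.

R ≈ 52.2 mm/hr

Incoming column moisture flux per unit ridge length: F = V × PW = 14.1 × 57.1 = 805.11 mm·m/s.
Spread over the 25 km slope with efficiency ε = 0.45: R = ε·F/W = 0.45 × 805.11 / 25000 m = 1.449e-02 mm/s.
R = 1.449e-02 × 3600 = 52.2 mm/hr.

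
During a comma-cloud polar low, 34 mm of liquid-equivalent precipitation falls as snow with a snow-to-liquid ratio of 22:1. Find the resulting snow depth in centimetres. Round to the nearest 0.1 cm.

snow depth ≈ 74.8 cm

Snow depth = liquid × ratio = 34 mm × 22 = 748 mm = 74.8 cm.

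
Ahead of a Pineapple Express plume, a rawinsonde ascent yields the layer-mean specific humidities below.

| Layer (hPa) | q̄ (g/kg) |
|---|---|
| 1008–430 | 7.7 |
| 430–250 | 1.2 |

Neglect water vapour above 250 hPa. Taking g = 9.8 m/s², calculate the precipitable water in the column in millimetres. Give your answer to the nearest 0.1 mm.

Precipitable water is the column-integrated vapour mass per unit area: PW = (1/g) Σ q̄ Δp, with q in kg/kg and Δp in Pa (1 kg/m² of water = 1 mm).
Layer 1008–430 hPa: Δp = 578 hPa = 57800 Pa, q̄ = 0.0077 kg/kg → 0.0077 × 57800 / 9.8 = 45.41 mm
Layer 430–250 hPa: Δp = 180 hPa = 18000 Pa, q̄ = 0.0012 kg/kg → 0.0012 × 18000 / 9.8 = 2.20 mm
PW = 45.41 + 2.20 = 47.61 ≈ 47.6 mm.

PW ≈ 47.6 mm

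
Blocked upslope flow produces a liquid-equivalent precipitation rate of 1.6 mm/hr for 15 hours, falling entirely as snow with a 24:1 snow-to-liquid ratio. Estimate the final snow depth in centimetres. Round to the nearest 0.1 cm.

Liquid-equivalent depth = 1.6 × 15 = 24 mm.
Snow depth = 24 mm × 24 = 576 mm = 57.6 cm.

snow depth ≈ 57.6 cm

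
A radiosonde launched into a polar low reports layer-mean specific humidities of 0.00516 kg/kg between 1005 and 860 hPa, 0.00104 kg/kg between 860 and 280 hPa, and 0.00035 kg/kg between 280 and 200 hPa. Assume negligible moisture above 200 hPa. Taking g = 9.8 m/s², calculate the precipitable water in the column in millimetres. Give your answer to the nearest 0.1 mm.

Precipitable water is the column-integrated vapour mass per unit area: PW = (1/g) Σ q̄ Δp, with q in kg/kg and Δp in Pa (1 kg/m² of water = 1 mm).
Layer 1005–860 hPa: Δp = 145 hPa = 14500 Pa, q̄ = 0.00516 kg/kg → 0.00516 × 14500 / 9.8 = 7.63 mm
Layer 860–280 hPa: Δp = 580 hPa = 58000 Pa, q̄ = 0.00104 kg/kg → 0.00104 × 58000 / 9.8 = 6.16 mm
Layer 280–200 hPa: Δp = 80 hPa = 8000 Pa, q̄ = 0.00035 kg/kg → 0.00035 × 8000 / 9.8 = 0.29 mm
PW = 7.63 + 6.16 + 0.29 = 14.08 ≈ 14.1 mm.

PW ≈ 14.1 mm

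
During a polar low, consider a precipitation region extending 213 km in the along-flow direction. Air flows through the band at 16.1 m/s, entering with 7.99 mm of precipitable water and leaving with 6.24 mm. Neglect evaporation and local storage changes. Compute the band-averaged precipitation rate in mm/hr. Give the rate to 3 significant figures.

Column moisture flux per unit crosswind length is F = V × PW.
Inflow: F_in = 16.1 × 7.99 = 128.639 mm·m/s
Outflow: F_out = 16.1 × 6.24 = 100.464 mm·m/s
Steady-state rate R = (F_in − F_out)/L = (128.639 − 100.464) / 213000 m = 1.323e-04 mm/s.
R = 1.323e-04 × 3600 = 0.476 mm/hr.

R ≈ 0.476 mm/hr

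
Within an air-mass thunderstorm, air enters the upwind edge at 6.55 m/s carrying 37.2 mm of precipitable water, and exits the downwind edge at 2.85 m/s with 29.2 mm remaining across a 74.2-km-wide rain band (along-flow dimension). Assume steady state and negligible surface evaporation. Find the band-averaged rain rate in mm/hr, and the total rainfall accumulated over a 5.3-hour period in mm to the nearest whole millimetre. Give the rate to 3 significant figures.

R ≈ 7.78 mm/hr; total ≈ 41 mm

Column moisture flux per unit crosswind length is F = V × PW.
Inflow: F_in = 6.55 × 37.2 = 243.66 mm·m/s
Outflow: F_out = 2.85 × 29.2 = 83.22 mm·m/s
Steady-state rate R = (F_in − F_out)/L = (243.66 − 83.22) / 74200 m = 2.162e-03 mm/s.
R = 2.162e-03 × 3600 = 7.78 mm/hr.
Over 5.3 h: total = 7.78 × 5.3 = 41.234 ≈ 41 mm.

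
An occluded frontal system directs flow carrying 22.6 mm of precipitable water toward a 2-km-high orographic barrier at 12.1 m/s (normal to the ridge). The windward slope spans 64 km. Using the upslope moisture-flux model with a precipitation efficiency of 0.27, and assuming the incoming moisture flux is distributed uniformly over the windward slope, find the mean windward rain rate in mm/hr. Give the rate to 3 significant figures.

R ≈ 4.15 mm/hr

Incoming column moisture flux per unit ridge length: F = V × PW = 12.1 × 22.6 = 273.46 mm·m/s.
Spread over the 64 km slope with efficiency ε = 0.27: R = ε·F/W = 0.27 × 273.46 / 64000 m = 1.154e-03 mm/s.
R = 1.154e-03 × 3600 = 4.15 mm/hr.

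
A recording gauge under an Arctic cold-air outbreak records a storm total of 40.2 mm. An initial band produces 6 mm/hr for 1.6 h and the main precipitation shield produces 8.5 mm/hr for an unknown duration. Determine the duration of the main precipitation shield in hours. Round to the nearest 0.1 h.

Known phases: 6 × 1.6 = 9.6 mm.
Remaining depth = 40.2 − 9.6 = 30.6 mm.
Duration = 30.6 / 8.5 = 3.6 h.

duration ≈ 3.6 h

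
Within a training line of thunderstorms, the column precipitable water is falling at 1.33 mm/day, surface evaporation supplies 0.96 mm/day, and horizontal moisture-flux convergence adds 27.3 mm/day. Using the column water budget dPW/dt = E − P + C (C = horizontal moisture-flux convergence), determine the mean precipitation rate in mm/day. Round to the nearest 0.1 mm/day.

P ≈ 29.6 mm/day

dPW/dt = -1.33 mm/day.
P = E + C − dPW/dt = 0.96 + (27.3) − (-1.33) = 29.6 mm/day.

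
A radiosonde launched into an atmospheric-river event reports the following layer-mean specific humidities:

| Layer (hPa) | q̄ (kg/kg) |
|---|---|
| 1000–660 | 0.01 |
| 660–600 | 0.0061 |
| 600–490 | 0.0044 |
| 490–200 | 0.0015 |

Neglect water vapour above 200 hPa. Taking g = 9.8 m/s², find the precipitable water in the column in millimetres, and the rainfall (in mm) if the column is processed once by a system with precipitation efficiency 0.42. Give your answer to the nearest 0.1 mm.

Precipitable water is the column-integrated vapour mass per unit area: PW = (1/g) Σ q̄ Δp, with q in kg/kg and Δp in Pa (1 kg/m² of water = 1 mm).
Layer 1000–660 hPa: Δp = 340 hPa = 34000 Pa, q̄ = 0.01 kg/kg → 0.01 × 34000 / 9.8 = 34.69 mm
Layer 660–600 hPa: Δp = 60 hPa = 6000 Pa, q̄ = 0.0061 kg/kg → 0.0061 × 6000 / 9.8 = 3.73 mm
Layer 600–490 hPa: Δp = 110 hPa = 11000 Pa, q̄ = 0.0044 kg/kg → 0.0044 × 11000 / 9.8 = 4.94 mm
Layer 490–200 hPa: Δp = 290 hPa = 29000 Pa, q̄ = 0.0015 kg/kg → 0.0015 × 29000 / 9.8 = 4.44 mm
PW = 34.69 + 3.73 + 4.94 + 4.44 = 47.80 ≈ 47.8 mm.
Rainfall = ε × PW = 0.42 × 47.8 = 20.1 mm.

PW ≈ 47.8 mm; rainfall ≈ 20.1 mm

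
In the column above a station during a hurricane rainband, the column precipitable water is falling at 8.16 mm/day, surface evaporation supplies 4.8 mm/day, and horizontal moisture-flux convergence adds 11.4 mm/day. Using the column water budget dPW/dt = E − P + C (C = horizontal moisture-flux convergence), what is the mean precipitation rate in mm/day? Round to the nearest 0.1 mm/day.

dPW/dt = -8.16 mm/day.
P = E + C − dPW/dt = 4.8 + (11.4) − (-8.16) = 24.4 mm/day.

P ≈ 24.4 mm/day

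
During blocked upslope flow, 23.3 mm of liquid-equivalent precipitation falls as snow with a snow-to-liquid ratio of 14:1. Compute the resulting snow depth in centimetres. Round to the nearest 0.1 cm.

Snow depth = liquid × ratio = 23.3 mm × 14 = 326.2 mm = 32.6 cm.

snow depth ≈ 32.6 cm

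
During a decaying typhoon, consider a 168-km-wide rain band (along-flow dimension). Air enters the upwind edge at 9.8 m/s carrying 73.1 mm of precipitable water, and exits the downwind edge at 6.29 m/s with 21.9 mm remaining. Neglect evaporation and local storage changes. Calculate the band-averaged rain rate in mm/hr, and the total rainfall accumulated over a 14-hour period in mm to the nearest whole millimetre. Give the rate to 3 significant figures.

Column moisture flux per unit crosswind length is F = V × PW.
Inflow: F_in = 9.8 × 73.1 = 716.38 mm·m/s
Outflow: F_out = 6.29 × 21.9 = 137.751 mm·m/s
Steady-state rate R = (F_in − F_out)/L = (716.38 − 137.751) / 168000 m = 3.444e-03 mm/s.
R = 3.444e-03 × 3600 = 12.4 mm/hr.
Over 14 h: total = 12.4 × 14 = 173.6 ≈ 174 mm.

R ≈ 12.4 mm/hr; total ≈ 174 mm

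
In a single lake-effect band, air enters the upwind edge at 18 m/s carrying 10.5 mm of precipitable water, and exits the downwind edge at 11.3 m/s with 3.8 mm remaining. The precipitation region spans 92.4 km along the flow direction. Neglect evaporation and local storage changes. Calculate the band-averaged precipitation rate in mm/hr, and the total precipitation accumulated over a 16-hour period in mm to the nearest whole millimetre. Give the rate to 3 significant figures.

Column moisture flux per unit crosswind length is F = V × PW.
Inflow: F_in = 18 × 10.5 = 189 mm·m/s
Outflow: F_out = 11.3 × 3.8 = 42.94 mm·m/s
Steady-state rate R = (F_in − F_out)/L = (189 − 42.94) / 92400 m = 1.581e-03 mm/s.
R = 1.581e-03 × 3600 = 5.69 mm/hr.
Over 16 h: total = 5.69 × 16 = 91.04 ≈ 91 mm.

R ≈ 5.69 mm/hr; total ≈ 91 mm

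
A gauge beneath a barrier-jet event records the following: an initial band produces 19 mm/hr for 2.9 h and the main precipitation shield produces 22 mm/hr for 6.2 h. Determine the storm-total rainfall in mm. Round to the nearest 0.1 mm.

Total = Σ Rᵢ Δtᵢ = 19 × 2.9 + 22 × 6.2
      = 55.1 + 136.4 = 191.5 mm.

total ≈ 191.5 mm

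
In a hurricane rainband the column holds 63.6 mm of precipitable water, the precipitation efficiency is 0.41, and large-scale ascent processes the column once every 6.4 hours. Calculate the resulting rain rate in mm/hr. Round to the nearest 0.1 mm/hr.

R ≈ 4.1 mm/hr

Each overturning extracts ε × PW = 0.41 × 63.6 = 26.076 mm.
Rate = ε·PW / τ = 26.076 / 6.4 h = 4.1 mm/hr.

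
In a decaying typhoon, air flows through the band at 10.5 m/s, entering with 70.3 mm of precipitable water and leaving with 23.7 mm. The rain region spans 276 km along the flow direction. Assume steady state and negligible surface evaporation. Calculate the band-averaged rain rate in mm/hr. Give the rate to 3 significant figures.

R ≈ 6.38 mm/hr

Column moisture flux per unit crosswind length is F = V × PW.
Inflow: F_in = 10.5 × 70.3 = 738.15 mm·m/s
Outflow: F_out = 10.5 × 23.7 = 248.85 mm·m/s
Steady-state rate R = (F_in − F_out)/L = (738.15 − 248.85) / 276000 m = 1.773e-03 mm/s.
R = 1.773e-03 × 3600 = 6.38 mm/hr.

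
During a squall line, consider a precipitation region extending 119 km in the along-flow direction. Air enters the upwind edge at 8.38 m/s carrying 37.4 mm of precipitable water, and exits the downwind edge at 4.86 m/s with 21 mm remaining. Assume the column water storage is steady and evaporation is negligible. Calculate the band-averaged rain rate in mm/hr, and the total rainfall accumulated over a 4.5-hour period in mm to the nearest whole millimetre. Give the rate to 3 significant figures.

R ≈ 6.39 mm/hr; total ≈ 29 mm

Column moisture flux per unit crosswind length is F = V × PW.
Inflow: F_in = 8.38 × 37.4 = 313.412 mm·m/s
Outflow: F_out = 4.86 × 21 = 102.06 mm·m/s
Steady-state rate R = (F_in − F_out)/L = (313.412 − 102.06) / 119000 m = 1.776e-03 mm/s.
R = 1.776e-03 × 3600 = 6.39 mm/hr.
Over 4.5 h: total = 6.39 × 4.5 = 28.755 ≈ 29 mm.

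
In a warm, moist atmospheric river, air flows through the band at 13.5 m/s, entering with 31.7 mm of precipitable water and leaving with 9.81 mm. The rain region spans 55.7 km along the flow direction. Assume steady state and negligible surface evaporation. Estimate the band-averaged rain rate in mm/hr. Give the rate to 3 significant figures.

R ≈ 19.1 mm/hr

Column moisture flux per unit crosswind length is F = V × PW.
Inflow: F_in = 13.5 × 31.7 = 427.95 mm·m/s
Outflow: F_out = 13.5 × 9.81 = 132.435 mm·m/s
Steady-state rate R = (F_in − F_out)/L = (427.95 − 132.435) / 55700 m = 5.305e-03 mm/s.
R = 5.305e-03 × 3600 = 19.1 mm/hr.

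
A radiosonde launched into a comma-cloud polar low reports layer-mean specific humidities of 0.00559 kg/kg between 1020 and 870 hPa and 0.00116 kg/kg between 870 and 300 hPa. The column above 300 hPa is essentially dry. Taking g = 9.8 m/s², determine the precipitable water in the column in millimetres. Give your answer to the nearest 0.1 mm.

PW ≈ 15.3 mm

Precipitable water is the column-integrated vapour mass per unit area: PW = (1/g) Σ q̄ Δp, with q in kg/kg and Δp in Pa (1 kg/m² of water = 1 mm).
Layer 1020–870 hPa: Δp = 150 hPa = 15000 Pa, q̄ = 0.00559 kg/kg → 0.00559 × 15000 / 9.8 = 8.56 mm
Layer 870–300 hPa: Δp = 570 hPa = 57000 Pa, q̄ = 0.00116 kg/kg → 0.00116 × 57000 / 9.8 = 6.75 mm
PW = 8.56 + 6.75 = 15.31 ≈ 15.3 mm.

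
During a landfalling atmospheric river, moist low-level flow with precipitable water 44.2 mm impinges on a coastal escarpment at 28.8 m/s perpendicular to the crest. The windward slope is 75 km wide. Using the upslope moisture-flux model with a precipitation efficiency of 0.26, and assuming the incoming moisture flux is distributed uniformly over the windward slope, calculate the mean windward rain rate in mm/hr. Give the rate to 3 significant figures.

Incoming column moisture flux per unit ridge length: F = V × PW = 28.8 × 44.2 = 1272.96 mm·m/s.
Spread over the 75 km slope with efficiency ε = 0.26: R = ε·F/W = 0.26 × 1272.96 / 75000 m = 4.413e-03 mm/s.
R = 4.413e-03 × 3600 = 15.9 mm/hr.

R ≈ 15.9 mm/hr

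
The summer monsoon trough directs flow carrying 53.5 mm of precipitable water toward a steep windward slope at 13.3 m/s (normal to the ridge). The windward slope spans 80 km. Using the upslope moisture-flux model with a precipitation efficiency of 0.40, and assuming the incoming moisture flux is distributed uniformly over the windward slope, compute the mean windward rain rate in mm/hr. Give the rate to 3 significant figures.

Incoming column moisture flux per unit ridge length: F = V × PW = 13.3 × 53.5 = 711.55 mm·m/s.
Spread over the 80 km slope with efficiency ε = 0.40: R = ε·F/W = 0.40 × 711.55 / 80000 m = 3.558e-03 mm/s.
R = 3.558e-03 × 3600 = 12.8 mm/hr.

R ≈ 12.8 mm/hr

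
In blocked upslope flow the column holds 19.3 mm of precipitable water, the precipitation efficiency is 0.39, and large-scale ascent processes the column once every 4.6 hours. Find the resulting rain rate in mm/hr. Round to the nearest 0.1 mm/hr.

Each overturning extracts ε × PW = 0.39 × 19.3 = 7.527 mm.
Rate = ε·PW / τ = 7.527 / 4.6 h = 1.6 mm/hr.

R ≈ 1.6 mm/hr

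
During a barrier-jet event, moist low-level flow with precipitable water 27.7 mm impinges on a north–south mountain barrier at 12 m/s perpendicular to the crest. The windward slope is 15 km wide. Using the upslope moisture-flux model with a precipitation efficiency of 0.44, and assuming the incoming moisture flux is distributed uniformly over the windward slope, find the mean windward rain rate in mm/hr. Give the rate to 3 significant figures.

R ≈ 35.1 mm/hr

Incoming column moisture flux per unit ridge length: F = V × PW = 12 × 27.7 = 332.4 mm·m/s.
Spread over the 15 km slope with efficiency ε = 0.44: R = ε·F/W = 0.44 × 332.4 / 15000 m = 9.750e-03 mm/s.
R = 9.750e-03 × 3600 = 35.1 mm/hr.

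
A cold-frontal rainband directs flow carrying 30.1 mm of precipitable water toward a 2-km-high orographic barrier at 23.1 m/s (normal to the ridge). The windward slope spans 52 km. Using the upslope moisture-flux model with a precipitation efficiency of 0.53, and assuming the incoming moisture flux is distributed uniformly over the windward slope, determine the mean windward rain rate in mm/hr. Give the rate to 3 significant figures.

R ≈ 25.5 mm/hr

Incoming column moisture flux per unit ridge length: F = V × PW = 23.1 × 30.1 = 695.31 mm·m/s.
Spread over the 52 km slope with efficiency ε = 0.53: R = ε·F/W = 0.53 × 695.31 / 52000 m = 7.087e-03 mm/s.
R = 7.087e-03 × 3600 = 25.5 mm/hr.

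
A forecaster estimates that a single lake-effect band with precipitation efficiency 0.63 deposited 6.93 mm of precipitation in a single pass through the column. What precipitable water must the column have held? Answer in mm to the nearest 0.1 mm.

PW ≈ 11.0 mm

PW = precipitation / ε = 6.93 / 0.63 = 11.0 mm.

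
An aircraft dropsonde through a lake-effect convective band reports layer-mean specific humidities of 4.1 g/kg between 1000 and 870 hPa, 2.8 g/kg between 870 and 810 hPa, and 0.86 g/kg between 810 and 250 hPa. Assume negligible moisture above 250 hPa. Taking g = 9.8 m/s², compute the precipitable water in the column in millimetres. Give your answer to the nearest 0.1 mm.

PW ≈ 12.1 mm

Precipitable water is the column-integrated vapour mass per unit area: PW = (1/g) Σ q̄ Δp, with q in kg/kg and Δp in Pa (1 kg/m² of water = 1 mm).
Layer 1000–870 hPa: Δp = 130 hPa = 13000 Pa, q̄ = 0.0041 kg/kg → 0.0041 × 13000 / 9.8 = 5.44 mm
Layer 870–810 hPa: Δp = 60 hPa = 6000 Pa, q̄ = 0.0028 kg/kg → 0.0028 × 6000 / 9.8 = 1.71 mm
Layer 810–250 hPa: Δp = 560 hPa = 56000 Pa, q̄ = 0.00086 kg/kg → 0.00086 × 56000 / 9.8 = 4.91 mm
PW = 5.44 + 1.71 + 4.91 = 12.06 ≈ 12.1 mm.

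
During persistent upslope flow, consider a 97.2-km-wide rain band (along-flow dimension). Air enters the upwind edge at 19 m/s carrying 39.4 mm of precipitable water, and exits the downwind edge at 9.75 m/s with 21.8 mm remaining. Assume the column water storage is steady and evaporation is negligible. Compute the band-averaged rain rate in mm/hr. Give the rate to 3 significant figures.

Column moisture flux per unit crosswind length is F = V × PW.
Inflow: F_in = 19 × 39.4 = 748.6 mm·m/s
Outflow: F_out = 9.75 × 21.8 = 212.55 mm·m/s
Steady-state rate R = (F_in − F_out)/L = (748.6 − 212.55) / 97200 m = 5.515e-03 mm/s.
R = 5.515e-03 × 3600 = 19.9 mm/hr.

R ≈ 19.9 mm/hr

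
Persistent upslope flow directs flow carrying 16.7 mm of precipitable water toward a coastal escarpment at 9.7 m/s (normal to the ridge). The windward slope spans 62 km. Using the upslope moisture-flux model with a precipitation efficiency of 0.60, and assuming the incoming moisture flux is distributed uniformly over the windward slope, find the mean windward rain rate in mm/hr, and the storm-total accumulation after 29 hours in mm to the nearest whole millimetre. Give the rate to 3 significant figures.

Incoming column moisture flux per unit ridge length: F = V × PW = 9.7 × 16.7 = 161.99 mm·m/s.
Spread over the 62 km slope with efficiency ε = 0.60: R = ε·F/W = 0.60 × 161.99 / 62000 m = 1.568e-03 mm/s.
R = 1.568e-03 × 3600 = 5.64 mm/hr.
Over 29 h: total = 5.64 × 29 = 163.56 ≈ 164 mm.

R ≈ 5.64 mm/hr; total ≈ 164 mm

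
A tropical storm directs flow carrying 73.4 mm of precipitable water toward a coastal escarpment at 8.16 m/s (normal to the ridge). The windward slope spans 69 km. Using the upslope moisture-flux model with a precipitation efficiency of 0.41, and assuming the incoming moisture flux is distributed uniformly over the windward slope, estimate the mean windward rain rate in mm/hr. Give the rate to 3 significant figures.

Incoming column moisture flux per unit ridge length: F = V × PW = 8.16 × 73.4 = 598.944 mm·m/s.
Spread over the 69 km slope with efficiency ε = 0.41: R = ε·F/W = 0.41 × 598.944 / 69000 m = 3.559e-03 mm/s.
R = 3.559e-03 × 3600 = 12.8 mm/hr.

R ≈ 12.8 mm/hr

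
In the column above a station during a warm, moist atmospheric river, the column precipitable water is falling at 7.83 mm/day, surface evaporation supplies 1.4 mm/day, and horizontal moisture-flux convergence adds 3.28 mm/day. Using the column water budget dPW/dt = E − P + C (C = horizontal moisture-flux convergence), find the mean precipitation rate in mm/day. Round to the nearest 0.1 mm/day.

P ≈ 12.5 mm/day

dPW/dt = -7.83 mm/day.
P = E + C − dPW/dt = 1.4 + (3.28) − (-7.83) = 12.5 mm/day.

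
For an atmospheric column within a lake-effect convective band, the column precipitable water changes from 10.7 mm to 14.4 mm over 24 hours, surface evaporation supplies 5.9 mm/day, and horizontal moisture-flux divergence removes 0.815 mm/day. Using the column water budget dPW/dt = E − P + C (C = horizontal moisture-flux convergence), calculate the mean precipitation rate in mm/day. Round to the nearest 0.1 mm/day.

dPW/dt = (14.4 − 10.7) mm / (24/24 day) = +3.700 mm/day.
P = E + C − dPW/dt = 5.9 + (-0.815) − (+3.700) = 1.4 mm/day.

P ≈ 1.4 mm/day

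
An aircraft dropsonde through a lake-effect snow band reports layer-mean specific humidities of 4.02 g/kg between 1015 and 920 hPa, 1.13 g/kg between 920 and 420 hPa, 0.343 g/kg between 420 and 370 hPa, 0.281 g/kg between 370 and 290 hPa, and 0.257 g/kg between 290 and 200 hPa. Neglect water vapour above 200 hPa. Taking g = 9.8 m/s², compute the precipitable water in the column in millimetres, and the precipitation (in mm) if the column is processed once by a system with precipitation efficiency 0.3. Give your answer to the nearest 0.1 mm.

PW ≈ 10.3 mm; precipitation ≈ 3.1 mm

Precipitable water is the column-integrated vapour mass per unit area: PW = (1/g) Σ q̄ Δp, with q in kg/kg and Δp in Pa (1 kg/m² of water = 1 mm).
Layer 1015–920 hPa: Δp = 95 hPa = 9500 Pa, q̄ = 0.00402 kg/kg → 0.00402 × 9500 / 9.8 = 3.90 mm
Layer 920–420 hPa: Δp = 500 hPa = 50000 Pa, q̄ = 0.00113 kg/kg → 0.00113 × 50000 / 9.8 = 5.77 mm
Layer 420–370 hPa: Δp = 50 hPa = 5000 Pa, q̄ = 0.000343 kg/kg → 0.000343 × 5000 / 9.8 = 0.18 mm
Layer 370–290 hPa: Δp = 80 hPa = 8000 Pa, q̄ = 0.000281 kg/kg → 0.000281 × 8000 / 9.8 = 0.23 mm
Layer 290–200 hPa: Δp = 90 hPa = 9000 Pa, q̄ = 0.000257 kg/kg → 0.000257 × 9000 / 9.8 = 0.24 mm
PW = 3.90 + 5.77 + 0.18 + 0.23 + 0.24 = 10.32 ≈ 10.3 mm.
Precipitation = ε × PW = 0.3 × 10.3 = 3.1 mm.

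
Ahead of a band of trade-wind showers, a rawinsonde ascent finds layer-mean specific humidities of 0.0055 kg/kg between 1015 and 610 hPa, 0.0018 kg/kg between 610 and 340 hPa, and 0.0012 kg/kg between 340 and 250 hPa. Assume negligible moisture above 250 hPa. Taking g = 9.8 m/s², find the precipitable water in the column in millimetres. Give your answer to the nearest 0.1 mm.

PW ≈ 28.8 mm

Precipitable water is the column-integrated vapour mass per unit area: PW = (1/g) Σ q̄ Δp, with q in kg/kg and Δp in Pa (1 kg/m² of water = 1 mm).
Layer 1015–610 hPa: Δp = 405 hPa = 40500 Pa, q̄ = 0.0055 kg/kg → 0.0055 × 40500 / 9.8 = 22.73 mm
Layer 610–340 hPa: Δp = 270 hPa = 27000 Pa, q̄ = 0.0018 kg/kg → 0.0018 × 27000 / 9.8 = 4.96 mm
Layer 340–250 hPa: Δp = 90 hPa = 9000 Pa, q̄ = 0.0012 kg/kg → 0.0012 × 9000 / 9.8 = 1.10 mm
PW = 22.73 + 4.96 + 1.10 = 28.79 ≈ 28.8 mm.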